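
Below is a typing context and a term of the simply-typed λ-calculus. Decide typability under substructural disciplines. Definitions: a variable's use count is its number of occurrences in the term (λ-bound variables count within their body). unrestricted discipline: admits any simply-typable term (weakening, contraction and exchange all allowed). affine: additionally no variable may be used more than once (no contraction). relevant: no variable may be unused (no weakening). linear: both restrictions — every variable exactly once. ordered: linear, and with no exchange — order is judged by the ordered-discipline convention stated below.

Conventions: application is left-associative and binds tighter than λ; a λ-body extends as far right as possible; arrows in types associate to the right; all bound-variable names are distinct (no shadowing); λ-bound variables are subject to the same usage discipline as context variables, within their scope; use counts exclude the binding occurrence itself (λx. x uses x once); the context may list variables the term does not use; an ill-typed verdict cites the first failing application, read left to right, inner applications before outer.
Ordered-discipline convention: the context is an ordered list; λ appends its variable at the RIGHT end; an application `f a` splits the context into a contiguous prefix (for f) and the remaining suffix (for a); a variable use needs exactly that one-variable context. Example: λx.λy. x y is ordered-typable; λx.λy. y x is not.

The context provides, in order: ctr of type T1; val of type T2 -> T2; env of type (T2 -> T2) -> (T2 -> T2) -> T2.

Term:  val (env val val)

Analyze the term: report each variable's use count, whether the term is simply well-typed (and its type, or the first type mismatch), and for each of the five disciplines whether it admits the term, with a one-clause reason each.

variable uses: ctr: 0; val: 3; env: 1
uses in reading order: val, env, val, val
typing: well-typed at T2
ordered: ✗, val ×3 used more than once (contraction); needs weakening: ctr unused
linear: ✗, val ×3 used more than once (contraction); needs weakening: ctr unused
affine: ✗, val ×3 used more than once (contraction)
relevant: ✗, needs weakening: ctr unused
unrestricted: ✓, typability at T2 is all that's needed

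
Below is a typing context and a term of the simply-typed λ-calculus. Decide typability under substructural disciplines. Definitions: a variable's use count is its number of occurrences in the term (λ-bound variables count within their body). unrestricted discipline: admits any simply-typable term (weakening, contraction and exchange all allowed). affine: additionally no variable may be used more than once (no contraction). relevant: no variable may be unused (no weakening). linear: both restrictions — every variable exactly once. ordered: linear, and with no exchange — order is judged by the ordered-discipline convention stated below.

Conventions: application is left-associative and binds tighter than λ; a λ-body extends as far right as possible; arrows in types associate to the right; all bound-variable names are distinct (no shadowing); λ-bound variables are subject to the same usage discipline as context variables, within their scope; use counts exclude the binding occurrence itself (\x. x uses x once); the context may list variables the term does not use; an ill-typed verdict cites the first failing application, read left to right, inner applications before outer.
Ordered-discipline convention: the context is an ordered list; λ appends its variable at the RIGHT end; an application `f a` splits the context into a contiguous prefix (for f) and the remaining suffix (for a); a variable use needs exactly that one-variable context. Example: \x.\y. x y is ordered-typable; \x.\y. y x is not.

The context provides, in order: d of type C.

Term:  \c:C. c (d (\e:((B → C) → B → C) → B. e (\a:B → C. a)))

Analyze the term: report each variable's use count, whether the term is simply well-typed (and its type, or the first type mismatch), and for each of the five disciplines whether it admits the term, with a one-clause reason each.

variable uses: d ×1, c [bound] ×1, e [bound] ×1, a [bound] ×1
order of uses: c, d, e, a
typing: ill-typed: non-function type C applied to an argument
ordered ✗ (fails simple typing)
linear ✗ (a type mismatch blocks all five)
affine ✗ (the type mismatch rejects it)
relevant ✗ (not simply typable)
unrestricted ✗ (fails simple typing)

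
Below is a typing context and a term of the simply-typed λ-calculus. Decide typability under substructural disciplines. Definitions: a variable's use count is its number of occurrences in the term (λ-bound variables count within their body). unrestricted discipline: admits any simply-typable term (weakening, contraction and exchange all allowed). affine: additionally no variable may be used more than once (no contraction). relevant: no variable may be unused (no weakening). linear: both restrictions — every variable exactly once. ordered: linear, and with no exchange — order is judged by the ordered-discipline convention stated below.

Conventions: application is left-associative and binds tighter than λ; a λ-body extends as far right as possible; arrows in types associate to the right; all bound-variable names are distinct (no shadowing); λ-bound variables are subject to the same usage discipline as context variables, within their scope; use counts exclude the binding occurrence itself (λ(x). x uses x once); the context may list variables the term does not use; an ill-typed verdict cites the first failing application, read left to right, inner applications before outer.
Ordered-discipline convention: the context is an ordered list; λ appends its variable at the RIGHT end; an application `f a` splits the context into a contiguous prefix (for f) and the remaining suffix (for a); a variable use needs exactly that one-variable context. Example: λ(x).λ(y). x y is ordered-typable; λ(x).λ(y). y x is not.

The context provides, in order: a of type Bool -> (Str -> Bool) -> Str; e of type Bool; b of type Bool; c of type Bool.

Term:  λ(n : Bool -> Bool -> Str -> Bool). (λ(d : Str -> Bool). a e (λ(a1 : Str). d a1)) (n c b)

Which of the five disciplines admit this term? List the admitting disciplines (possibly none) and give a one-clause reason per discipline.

accepted by: linear, affine, relevant, unrestricted
use counts: a: 1×, e: 1×, b: 1×, c: 1×, n (bound): 1×, d (bound): 1×, a1 (bound): 1×
order of uses: a, e, d, a1, n, c, b
typing: ✓ — (Bool -> Bool -> Str -> Bool) -> Str
ordered: ✗, needs exchange: uses follow a, e, d, a1, n, c, b
linear: ✓, single use per variable (a, e, b, c, n, d, a1)
affine: ✓, a, e, b, c, n, d, a1: no repeats, contraction unneeded
relevant: ✓, none of a, e, b, c, n, d, a1 goes unused
unrestricted: ✓, type-checks ((Bool -> Bool -> Str -> Bool) -> Str) and nothing is barred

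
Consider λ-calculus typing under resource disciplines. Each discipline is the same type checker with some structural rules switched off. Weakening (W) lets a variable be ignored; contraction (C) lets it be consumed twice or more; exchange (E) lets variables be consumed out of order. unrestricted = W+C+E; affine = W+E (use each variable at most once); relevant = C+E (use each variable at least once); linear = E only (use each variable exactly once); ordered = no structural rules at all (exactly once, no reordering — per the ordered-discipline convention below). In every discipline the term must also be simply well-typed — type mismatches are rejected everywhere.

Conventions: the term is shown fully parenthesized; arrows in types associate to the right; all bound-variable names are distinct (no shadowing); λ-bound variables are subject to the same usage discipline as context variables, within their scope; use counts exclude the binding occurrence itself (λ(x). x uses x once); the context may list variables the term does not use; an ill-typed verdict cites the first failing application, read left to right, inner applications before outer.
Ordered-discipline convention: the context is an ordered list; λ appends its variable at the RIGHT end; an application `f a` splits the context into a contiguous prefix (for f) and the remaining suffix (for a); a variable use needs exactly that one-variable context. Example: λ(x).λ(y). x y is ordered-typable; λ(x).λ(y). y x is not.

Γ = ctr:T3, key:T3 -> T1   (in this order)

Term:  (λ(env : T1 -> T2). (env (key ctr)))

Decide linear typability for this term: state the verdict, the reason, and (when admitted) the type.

yes — ctr, key, env: one use apiece; term : (T1 -> T2) -> T2
use counts: ctr=1, key=1, env (bound)=1
use order (left to right): env, key, ctr
typing: well-typed at (T1 -> T2) -> T2
across the five disciplines: ordered ✗ | linear ✓ | affine ✓ | relevant ✓ | unrestricted ✓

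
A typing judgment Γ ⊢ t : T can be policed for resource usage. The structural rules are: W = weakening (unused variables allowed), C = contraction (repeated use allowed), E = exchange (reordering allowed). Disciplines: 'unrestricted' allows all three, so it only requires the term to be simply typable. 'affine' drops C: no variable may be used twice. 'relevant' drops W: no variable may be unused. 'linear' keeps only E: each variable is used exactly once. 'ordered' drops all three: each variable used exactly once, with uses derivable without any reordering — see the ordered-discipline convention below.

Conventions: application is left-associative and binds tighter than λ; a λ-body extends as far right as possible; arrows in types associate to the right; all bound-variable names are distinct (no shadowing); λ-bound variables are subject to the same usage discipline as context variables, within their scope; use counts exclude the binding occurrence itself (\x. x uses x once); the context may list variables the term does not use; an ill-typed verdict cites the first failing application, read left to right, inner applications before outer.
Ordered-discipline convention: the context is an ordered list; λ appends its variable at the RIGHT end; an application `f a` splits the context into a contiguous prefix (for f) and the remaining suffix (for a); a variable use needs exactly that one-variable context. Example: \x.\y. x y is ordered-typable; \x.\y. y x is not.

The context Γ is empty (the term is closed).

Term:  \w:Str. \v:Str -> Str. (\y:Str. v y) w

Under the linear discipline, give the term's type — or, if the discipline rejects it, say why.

term : Str -> (Str -> Str) -> Str
use counts: w (bound): 1, v (bound): 1, y (bound): 1
use order (left to right): v, y, w
typing: well-typed — term : Str -> (Str -> Str) -> Str
per-discipline verdicts: ordered ✗, linear ✓, affine ✓, relevant ✓, unrestricted ✓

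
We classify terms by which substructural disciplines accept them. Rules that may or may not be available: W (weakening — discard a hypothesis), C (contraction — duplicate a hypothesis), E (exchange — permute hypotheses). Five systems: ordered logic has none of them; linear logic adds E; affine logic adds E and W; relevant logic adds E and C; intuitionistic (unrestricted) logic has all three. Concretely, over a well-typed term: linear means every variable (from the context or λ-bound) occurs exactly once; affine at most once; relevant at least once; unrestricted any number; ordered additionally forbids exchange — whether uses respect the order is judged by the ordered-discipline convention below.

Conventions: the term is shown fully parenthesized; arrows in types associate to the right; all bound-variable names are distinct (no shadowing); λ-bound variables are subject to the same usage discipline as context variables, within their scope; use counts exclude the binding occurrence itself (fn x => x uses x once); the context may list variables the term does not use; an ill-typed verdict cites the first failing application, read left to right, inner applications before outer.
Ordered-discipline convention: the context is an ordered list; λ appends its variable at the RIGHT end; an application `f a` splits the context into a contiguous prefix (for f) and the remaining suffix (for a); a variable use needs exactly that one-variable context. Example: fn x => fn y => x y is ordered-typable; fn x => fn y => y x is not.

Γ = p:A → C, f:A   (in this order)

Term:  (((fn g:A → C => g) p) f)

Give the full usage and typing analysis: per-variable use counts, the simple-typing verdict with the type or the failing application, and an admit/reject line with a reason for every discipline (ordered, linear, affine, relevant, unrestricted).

counts: p: 1; f: 1; g (bound): 1
order of uses: g, p, f
typing: well-typed — term : C
ordered: ✓, one use each (p, f, g); ordered split holds
linear: ✓, single use per variable (p, f, g)
affine: ✓, no duplicate uses among p, f, g
relevant: ✓, p, f, g: all used, weakening unneeded
unrestricted: ✓, well-typed at C; no restrictions here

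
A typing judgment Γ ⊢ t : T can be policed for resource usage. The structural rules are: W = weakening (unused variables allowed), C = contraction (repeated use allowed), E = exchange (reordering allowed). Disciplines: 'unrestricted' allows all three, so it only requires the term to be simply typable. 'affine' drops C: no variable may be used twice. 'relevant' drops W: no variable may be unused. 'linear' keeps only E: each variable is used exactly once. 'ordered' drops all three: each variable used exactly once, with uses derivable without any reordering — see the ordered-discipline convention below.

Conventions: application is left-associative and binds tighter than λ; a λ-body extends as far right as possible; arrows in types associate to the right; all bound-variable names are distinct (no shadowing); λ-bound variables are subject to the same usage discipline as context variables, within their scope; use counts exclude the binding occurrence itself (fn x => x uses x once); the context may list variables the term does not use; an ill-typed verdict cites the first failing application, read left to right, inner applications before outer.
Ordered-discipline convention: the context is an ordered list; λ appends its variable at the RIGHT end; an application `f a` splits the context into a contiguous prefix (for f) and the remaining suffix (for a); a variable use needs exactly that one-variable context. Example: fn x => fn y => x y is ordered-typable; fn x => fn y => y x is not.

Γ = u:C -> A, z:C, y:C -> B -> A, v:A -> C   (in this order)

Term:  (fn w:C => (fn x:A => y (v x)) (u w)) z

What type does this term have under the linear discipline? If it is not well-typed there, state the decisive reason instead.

term : B -> A
variable uses: u=1; z=1; y=1; v=1; w (λ-bound)=1; x (λ-bound)=1
order of uses: y, v, x, u, w, z
typing: ✓ — B -> A
across the five disciplines: ordered ✗ | linear ✓ | affine ✓ | relevant ✓ | unrestricted ✓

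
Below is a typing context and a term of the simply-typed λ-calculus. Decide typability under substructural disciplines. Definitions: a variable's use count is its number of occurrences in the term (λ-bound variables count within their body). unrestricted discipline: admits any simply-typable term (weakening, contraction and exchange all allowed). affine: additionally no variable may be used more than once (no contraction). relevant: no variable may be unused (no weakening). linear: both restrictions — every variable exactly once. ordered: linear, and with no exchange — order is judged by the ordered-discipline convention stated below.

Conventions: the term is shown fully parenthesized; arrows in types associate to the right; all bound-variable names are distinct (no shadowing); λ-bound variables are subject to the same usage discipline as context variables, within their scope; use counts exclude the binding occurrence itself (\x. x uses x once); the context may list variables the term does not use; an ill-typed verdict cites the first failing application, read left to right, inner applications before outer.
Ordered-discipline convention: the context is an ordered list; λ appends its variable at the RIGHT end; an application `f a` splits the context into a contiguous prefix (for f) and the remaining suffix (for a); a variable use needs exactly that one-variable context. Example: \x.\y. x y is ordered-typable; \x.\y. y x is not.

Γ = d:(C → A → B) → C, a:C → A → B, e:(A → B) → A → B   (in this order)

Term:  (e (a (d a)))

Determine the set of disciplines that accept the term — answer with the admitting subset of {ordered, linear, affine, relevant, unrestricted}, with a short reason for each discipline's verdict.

admitted by: relevant, unrestricted
variable uses: d ×1, a ×2, e ×1
left-to-right use order: e, a, d, a
typing: the term checks, with type A → B
ordered: ✗, a ×2 used more than once (contraction)
linear: ✗, a ×2 used more than once (contraction)
affine: ✗, a ×2 used more than once (contraction)
relevant: ✓, d, a, e: all used, weakening unneeded
unrestricted: ✓, typability at A → B is all that's needed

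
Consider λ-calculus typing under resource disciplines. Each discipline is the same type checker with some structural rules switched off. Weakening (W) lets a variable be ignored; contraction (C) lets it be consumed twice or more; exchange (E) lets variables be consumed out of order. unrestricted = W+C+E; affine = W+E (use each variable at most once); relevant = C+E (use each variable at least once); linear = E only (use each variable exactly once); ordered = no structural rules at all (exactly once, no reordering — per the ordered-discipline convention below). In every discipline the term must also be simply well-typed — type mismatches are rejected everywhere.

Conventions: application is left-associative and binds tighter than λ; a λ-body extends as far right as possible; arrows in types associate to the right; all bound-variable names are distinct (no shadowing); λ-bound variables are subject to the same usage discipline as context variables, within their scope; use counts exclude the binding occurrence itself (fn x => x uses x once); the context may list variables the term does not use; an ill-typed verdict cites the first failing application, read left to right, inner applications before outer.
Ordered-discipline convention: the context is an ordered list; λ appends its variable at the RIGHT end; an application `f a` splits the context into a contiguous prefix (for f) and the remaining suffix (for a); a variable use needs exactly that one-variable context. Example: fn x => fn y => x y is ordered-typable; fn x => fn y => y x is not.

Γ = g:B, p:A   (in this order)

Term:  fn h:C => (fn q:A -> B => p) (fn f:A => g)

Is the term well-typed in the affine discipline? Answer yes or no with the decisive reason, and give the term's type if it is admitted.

yes — no duplicate uses among g, p, h, q, f; term : C -> A
use counts: g=1, p=1, h [bound]=0, q [bound]=0, f [bound]=0
left-to-right use order: p, g
typing: the term checks, with type C -> A
all disciplines: ordered ✗; linear ✗; affine ✓; relevant ✗; unrestricted ✓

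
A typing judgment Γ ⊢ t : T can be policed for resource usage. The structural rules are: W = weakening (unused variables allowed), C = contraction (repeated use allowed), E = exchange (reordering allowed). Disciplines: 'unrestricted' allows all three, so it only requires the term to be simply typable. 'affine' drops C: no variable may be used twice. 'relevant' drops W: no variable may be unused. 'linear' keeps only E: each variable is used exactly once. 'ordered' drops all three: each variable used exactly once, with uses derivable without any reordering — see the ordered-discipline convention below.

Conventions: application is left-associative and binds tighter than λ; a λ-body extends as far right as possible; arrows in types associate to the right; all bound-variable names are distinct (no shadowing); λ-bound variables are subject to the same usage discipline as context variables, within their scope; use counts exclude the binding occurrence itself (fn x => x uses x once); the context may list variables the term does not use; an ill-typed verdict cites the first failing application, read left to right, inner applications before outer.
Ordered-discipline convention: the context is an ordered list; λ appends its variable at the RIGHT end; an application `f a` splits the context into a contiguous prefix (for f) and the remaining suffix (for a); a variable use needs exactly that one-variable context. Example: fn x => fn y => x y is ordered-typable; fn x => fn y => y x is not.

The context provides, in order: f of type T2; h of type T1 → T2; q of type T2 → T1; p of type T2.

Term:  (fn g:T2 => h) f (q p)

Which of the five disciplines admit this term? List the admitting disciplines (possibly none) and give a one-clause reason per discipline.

admitted in: affine, unrestricted
variable uses: f: 1×; h: 1×; q: 1×; p: 1×; g [bound]: 0×
order of uses: h, f, q, p
typing: the term checks, with type T2
ordered: ✗ — g left unused
linear: ✗ — g left unused
affine: ✓ — none of f, h, q, p, g used more than once
relevant: ✗ — g left unused
unrestricted: ✓ — typability at T2 is all that's needed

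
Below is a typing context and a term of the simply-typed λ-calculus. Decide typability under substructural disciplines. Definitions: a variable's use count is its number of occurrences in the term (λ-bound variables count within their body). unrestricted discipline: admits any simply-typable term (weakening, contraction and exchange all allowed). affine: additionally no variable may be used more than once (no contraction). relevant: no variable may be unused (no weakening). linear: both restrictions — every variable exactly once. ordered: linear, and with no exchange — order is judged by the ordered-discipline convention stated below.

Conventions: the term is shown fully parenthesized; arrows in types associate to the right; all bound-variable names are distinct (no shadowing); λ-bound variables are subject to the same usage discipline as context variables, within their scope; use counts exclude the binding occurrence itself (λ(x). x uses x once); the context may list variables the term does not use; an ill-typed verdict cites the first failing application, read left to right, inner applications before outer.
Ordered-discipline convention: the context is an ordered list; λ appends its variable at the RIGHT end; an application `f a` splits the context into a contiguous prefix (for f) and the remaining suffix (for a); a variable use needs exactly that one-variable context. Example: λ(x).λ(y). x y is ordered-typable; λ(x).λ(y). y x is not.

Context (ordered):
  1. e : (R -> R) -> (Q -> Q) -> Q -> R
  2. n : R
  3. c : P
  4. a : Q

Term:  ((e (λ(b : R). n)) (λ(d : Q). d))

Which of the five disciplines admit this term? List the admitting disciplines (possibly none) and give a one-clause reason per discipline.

accepted by: affine, unrestricted
use counts: e=1, n=1, c=0, a=0, b (bound)=0, d (bound)=1
order of uses: e, n, d
typing: ✓ — Q -> R
ordered ✗ (c, a, b left unused)
linear ✗ (c, a, b left unused)
affine ✓ (none of e, n, c, a, b, d used more than once)
relevant ✗ (c, a, b left unused)
unrestricted ✓ (typability at Q -> R is all that's needed)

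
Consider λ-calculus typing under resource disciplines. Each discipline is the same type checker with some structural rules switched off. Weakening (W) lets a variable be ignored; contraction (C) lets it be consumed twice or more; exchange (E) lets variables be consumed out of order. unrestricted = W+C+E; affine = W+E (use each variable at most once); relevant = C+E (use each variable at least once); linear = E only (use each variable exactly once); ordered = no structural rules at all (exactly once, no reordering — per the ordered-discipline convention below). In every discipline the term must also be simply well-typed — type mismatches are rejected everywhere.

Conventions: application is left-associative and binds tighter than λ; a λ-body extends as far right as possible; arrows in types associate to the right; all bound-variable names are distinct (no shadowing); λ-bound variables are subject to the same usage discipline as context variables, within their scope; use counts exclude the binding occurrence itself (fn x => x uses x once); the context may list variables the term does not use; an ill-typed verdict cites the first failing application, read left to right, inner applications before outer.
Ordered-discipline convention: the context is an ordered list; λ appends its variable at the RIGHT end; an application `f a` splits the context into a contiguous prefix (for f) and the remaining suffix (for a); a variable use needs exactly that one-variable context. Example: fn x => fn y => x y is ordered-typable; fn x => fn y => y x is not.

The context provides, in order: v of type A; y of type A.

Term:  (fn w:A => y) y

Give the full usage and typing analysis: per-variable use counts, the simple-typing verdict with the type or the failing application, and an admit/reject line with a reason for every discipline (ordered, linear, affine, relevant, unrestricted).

use counts: v=0; y=2; w (bound)=0
left-to-right use order: y, y
typing: ✓ — A
ordered: ✗, repeated use of y ×2; needs weakening: v, w unused
linear: ✗, repeated use of y ×2; needs weakening: v, w unused
affine: ✗, repeated use of y ×2
relevant: ✗, needs weakening: v, w unused
unrestricted: ✓, typability at A is all that's needed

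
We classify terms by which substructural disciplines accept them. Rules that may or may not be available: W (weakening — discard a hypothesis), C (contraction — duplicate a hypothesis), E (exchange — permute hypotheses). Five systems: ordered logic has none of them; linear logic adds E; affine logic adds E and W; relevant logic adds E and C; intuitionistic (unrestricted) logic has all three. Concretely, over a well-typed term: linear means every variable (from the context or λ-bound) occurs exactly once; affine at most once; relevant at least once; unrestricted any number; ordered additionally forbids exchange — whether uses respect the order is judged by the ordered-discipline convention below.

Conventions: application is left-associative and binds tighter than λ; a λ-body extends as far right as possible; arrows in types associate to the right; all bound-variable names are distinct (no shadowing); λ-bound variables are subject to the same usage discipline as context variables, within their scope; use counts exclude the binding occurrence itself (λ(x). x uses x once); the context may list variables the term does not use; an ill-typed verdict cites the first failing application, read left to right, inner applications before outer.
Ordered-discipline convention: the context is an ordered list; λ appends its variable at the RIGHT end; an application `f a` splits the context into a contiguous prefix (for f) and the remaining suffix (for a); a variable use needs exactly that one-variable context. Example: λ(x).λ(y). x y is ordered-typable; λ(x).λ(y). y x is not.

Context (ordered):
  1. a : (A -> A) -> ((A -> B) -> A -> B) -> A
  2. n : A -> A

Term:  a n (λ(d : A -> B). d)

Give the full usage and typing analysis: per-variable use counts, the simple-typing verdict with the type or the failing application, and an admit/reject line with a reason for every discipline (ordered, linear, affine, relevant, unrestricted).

use counts: a: 1×; n: 1×; d (λ-bound): 1×
order of uses: a, n, d
typing: well-typed at A
ordered: ✓ — one use each (a, n, d); ordered split holds
linear: ✓ — exactly-once usage across a, n, d
affine: ✓ — no duplicate uses among a, n, d
relevant: ✓ — every one of a, n, d appears
unrestricted: ✓ — type-checks (A) and nothing is barred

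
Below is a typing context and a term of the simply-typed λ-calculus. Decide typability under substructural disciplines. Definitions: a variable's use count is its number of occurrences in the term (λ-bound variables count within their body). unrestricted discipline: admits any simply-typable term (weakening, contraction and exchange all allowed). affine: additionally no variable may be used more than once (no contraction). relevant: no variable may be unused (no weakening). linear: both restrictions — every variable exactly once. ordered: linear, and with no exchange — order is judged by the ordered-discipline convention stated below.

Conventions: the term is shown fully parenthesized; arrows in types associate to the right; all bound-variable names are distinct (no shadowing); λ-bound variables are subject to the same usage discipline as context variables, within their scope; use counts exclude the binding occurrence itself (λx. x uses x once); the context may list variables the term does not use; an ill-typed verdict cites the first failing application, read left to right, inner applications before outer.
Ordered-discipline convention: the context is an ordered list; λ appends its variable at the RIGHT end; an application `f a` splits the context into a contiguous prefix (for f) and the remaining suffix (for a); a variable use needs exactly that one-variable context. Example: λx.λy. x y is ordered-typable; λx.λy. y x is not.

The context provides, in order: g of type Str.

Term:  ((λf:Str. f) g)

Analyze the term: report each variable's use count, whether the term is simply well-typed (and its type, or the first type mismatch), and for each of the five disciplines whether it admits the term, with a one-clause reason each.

variable uses: g=1, f (λ-bound)=1
order of uses: f, g
typing: well-typed — term : Str
ordered: ✓, g, f: once each, no exchange needed
linear: ✓, each of g, f used exactly once
affine: ✓, g, f: no repeats, contraction unneeded
relevant: ✓, none of g, f goes unused
unrestricted: ✓, typability at Str is all that's needed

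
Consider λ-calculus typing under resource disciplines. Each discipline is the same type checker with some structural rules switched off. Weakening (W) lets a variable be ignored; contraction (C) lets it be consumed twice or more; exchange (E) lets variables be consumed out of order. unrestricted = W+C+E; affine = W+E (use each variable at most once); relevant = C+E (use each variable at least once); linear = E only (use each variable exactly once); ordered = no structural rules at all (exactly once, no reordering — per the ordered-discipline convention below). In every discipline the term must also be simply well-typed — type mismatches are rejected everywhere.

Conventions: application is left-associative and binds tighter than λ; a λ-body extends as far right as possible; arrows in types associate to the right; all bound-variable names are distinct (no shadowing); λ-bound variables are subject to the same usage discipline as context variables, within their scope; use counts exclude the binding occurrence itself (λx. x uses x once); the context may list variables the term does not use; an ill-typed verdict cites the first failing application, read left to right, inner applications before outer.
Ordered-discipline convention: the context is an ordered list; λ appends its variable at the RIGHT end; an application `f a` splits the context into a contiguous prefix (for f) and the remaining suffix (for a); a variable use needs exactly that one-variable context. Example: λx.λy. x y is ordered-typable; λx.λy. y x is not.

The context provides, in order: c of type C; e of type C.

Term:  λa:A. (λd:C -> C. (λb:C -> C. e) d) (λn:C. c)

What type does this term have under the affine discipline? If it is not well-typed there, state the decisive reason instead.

term : A -> C
usage: c=1, e=1, a (λ-bound)=0, d (λ-bound)=1, b (λ-bound)=0, n (λ-bound)=0
use order (left to right): e, d, c
typing: well-typed — term : A -> C
across the five disciplines: ordered ✗ | linear ✗ | affine ✓ | relevant ✗ | unrestricted ✓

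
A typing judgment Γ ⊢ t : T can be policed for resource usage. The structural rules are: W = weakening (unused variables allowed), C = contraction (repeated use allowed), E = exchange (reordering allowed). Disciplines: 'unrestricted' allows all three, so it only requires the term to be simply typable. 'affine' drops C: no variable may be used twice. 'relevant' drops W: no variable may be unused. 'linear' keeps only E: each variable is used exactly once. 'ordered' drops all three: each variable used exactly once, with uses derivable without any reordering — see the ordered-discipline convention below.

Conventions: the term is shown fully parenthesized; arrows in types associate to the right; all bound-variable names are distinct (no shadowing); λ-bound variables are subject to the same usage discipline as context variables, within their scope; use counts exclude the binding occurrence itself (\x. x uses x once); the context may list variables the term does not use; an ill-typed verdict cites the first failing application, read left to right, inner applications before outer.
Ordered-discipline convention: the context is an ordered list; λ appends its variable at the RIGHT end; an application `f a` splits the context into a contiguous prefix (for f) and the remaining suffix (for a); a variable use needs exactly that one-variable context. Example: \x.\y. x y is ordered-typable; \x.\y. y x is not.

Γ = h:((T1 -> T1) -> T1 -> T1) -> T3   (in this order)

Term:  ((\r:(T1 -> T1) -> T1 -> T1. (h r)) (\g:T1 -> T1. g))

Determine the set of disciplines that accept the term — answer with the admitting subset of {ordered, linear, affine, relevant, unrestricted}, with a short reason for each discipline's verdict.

admitted by: ordered, linear, affine, relevant, unrestricted
usage: h ×1; r [bound] ×1; g [bound] ×1
left-to-right use order: h, r, g
typing: ✓ — T3
ordered ✓ (h, r, g once each; derivable with no W/C/E)
linear ✓ (h, r, g: one use apiece)
affine ✓ (none of h, r, g used more than once)
relevant ✓ (none of h, r, g goes unused)
unrestricted ✓ (type-checks (T3) and nothing is barred)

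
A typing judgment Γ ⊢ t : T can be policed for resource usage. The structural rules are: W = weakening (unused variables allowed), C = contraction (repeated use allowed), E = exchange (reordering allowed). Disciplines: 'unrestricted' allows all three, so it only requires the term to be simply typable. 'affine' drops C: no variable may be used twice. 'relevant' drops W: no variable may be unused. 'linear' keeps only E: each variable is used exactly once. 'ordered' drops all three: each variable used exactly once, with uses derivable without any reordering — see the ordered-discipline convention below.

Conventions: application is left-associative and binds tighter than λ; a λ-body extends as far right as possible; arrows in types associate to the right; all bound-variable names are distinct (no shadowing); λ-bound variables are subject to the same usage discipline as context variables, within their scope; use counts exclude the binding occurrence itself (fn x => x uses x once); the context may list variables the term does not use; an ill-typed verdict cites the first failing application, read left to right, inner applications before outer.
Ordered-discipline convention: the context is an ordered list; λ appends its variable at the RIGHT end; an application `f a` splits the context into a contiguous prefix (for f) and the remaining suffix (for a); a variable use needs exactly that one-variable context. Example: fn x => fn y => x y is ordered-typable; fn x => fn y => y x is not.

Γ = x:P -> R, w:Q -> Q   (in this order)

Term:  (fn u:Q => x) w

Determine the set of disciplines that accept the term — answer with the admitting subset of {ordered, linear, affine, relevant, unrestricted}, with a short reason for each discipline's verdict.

admitted in: none
usage: x: 1; w: 1; u (bound): 0
left-to-right use order: x, w
typing: ill-typed: a function awaiting Q gets Q -> Q
ordered: ✗, not simply typable
linear: ✗, fails simple typing
affine: ✗, a type mismatch blocks all five
relevant: ✗, the type mismatch rejects it
unrestricted: ✗, not simply typable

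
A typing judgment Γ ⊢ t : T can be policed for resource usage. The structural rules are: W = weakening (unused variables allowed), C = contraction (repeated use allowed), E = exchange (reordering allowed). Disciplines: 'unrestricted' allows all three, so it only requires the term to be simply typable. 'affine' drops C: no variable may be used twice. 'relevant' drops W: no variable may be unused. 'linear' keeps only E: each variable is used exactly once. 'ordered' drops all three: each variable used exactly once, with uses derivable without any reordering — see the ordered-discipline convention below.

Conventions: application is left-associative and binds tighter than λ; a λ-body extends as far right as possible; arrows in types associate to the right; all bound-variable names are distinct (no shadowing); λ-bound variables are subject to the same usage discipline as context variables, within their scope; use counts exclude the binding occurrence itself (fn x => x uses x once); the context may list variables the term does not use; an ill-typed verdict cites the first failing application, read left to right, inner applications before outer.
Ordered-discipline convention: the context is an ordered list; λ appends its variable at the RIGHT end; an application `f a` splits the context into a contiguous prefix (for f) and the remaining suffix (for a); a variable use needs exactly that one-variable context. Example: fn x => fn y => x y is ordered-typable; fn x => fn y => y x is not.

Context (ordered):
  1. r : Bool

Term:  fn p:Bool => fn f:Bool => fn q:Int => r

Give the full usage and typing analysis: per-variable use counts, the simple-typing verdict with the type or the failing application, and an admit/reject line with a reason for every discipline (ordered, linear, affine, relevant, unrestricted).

use counts: r=1; p (bound)=0; f (bound)=0; q (bound)=0
order of uses: r
typing: well-typed — term : Bool -> Bool -> Int -> Bool
ordered ✗ (unused: p, f, q — weakening required)
linear ✗ (unused: p, f, q — weakening required)
affine ✓ (r, p, f, q: no repeats, contraction unneeded)
relevant ✗ (unused: p, f, q — weakening required)
unrestricted ✓ (type-checks (Bool -> Bool -> Int -> Bool) and nothing is barred)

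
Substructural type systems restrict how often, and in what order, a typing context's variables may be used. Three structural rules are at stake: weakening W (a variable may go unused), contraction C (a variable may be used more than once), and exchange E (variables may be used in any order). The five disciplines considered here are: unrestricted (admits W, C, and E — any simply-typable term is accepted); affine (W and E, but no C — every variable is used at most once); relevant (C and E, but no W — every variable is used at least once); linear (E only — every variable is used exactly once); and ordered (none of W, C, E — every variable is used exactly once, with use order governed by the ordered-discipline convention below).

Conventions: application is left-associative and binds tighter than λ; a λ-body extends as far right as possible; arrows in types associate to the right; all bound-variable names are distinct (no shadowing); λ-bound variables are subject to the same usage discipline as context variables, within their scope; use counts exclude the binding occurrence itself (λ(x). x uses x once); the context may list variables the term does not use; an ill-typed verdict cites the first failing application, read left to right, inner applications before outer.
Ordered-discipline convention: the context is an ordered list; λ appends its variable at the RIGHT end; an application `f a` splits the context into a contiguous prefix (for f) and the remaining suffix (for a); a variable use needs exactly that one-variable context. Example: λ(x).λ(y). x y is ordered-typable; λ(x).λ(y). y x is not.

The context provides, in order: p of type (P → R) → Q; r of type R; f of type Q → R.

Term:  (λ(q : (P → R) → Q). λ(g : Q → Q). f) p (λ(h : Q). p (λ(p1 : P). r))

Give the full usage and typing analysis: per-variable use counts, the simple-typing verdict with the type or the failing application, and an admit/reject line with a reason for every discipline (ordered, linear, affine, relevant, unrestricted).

use counts: p ×2, r ×1, f ×1, q (bound) ×0, g (bound) ×0, h (bound) ×0, p1 (bound) ×0
left-to-right use order: f, p, p, r
typing: the term checks, with type Q → R
ordered: ✗, uses contraction: p ×2; q, g, h, p1 never used (weakening)
linear: ✗, uses contraction: p ×2; q, g, h, p1 never used (weakening)
affine: ✗, uses contraction: p ×2
relevant: ✗, q, g, h, p1 never used (weakening)
unrestricted: ✓, well-typed at Q → R; no restrictions here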